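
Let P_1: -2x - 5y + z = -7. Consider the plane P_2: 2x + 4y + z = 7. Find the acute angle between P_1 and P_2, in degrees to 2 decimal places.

cos θ = |n₁·n₂| / (|n₁||n₂|) = |-23| / (√30 · √21).
θ = arccos(0.91634) ≈ 23.60°.

23.60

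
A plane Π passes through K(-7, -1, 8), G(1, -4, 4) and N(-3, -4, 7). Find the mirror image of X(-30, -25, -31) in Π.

KG = (8, -3, -4), KN = (4, -3, -1); a normal to Π is KG × KN = (-9, -8, -12).
Using K: Π has equation -9x - 8y - 12z = -25.
λ = (n·X − d)/|n|² = (842 − (-25))/289 = 3.
Reflection = X − 2λn = (-30, -25, -31) − 6·(-9, -8, -12) = (24, 23, 41).

(24, 23, 41)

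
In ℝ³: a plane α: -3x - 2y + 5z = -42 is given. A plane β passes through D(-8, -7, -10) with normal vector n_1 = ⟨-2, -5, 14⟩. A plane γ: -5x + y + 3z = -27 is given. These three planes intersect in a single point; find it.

(4, 5, -4)

β: n_1·r = n_1·D gives -2x - 5y + 14z = -89.
Solving the 3×3 linear system -3x - 2y + 5z = -42, -2x - 5y + 14z = -89, -5x + y + 3z = -27 (e.g. by elimination or Cramer's rule, determinant = 80) gives (4, 5, -4).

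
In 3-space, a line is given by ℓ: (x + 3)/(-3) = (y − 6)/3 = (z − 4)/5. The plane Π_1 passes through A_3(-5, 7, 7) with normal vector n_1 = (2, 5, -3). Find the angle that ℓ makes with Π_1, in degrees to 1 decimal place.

8.5

ℓ has direction (-3, 3, 5) through (-3, 6, 4).
Π_1: n_1·r = n_1·A_3 gives 2x + 5y - 3z = 4.
sin θ = |n·v| / (|n||v|) = |-6| / (√38 · √43) = 0.14843.
θ ≈ 8.5°.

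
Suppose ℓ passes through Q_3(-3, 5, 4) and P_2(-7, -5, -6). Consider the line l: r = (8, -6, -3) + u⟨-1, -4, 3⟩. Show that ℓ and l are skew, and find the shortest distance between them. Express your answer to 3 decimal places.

14.317

A direction vector for ℓ is P_2 − Q_3 = (-4, -10, -10).
Common perpendicular direction n = (-4, -10, -10) × (-1, -4, 3) = (-70, 22, 6).
With w = (8, -6, -3) − (-3, 5, 4) = (11, -11, -7), w · n = -1054.
Since n ≠ 0 the lines are not parallel, and w · n = -1054 ≠ 0 so they do not intersect; hence they are skew.
Distance = |w · n| / |n| = |-1054| / √5420 ≈ 14.317.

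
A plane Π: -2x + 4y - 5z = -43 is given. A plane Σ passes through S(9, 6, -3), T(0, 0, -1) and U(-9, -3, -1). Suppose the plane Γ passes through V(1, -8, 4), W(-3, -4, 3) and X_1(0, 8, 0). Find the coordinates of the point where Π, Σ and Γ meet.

(6, -4, 3)

ST = (-9, -6, 2), SU = (-18, -9, 2); a normal to Σ is ST × SU = (6, -18, -27).
Using S: Σ has equation 6x - 18y - 27z = 27.
VW = (-4, 4, -1), VX_1 = (-1, 16, -4); a normal to Γ is VW × VX_1 = (0, -15, -60).
Using V: Γ has equation -15y - 60z = -120.
Solving the 3×3 linear system -2x + 4y - 5z = -43, 6x - 18y - 27z = 27, -15y - 60z = -120 (e.g. by elimination or Cramer's rule, determinant = 540) gives (6, -4, 3).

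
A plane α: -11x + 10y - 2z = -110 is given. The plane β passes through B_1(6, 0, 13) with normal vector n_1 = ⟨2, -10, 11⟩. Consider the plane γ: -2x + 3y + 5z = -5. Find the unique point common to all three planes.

(0, -10, 5)

β: n_1·r = n_1·B_1 gives 2x - 10y + 11z = 155.
Solving the 3×3 linear system -11x + 10y - 2z = -110, 2x - 10y + 11z = 155, -2x + 3y + 5z = -5 (e.g. by elimination or Cramer's rule, determinant = 621) gives (0, -10, 5).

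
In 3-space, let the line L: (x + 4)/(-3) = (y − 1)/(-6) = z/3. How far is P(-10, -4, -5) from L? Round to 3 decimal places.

L has direction (-3, -6, 3) through (-4, 1, 0).
Taking (-4, 1, 0) on L with direction v = (-3, -6, 3): w = P − (-4, 1, 0) = (-6, -5, -5), and w × v = (-45, 33, 21).
Distance = |w × v| / |v| = √3555 / √54 ≈ 8.114.

8.114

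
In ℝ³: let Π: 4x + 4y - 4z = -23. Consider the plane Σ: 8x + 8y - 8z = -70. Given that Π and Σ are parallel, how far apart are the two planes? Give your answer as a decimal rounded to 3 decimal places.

1.732

Rescale Σ by 1/2: 4x + 4y - 4z = -35. Then distance = |-23 − (-35)| / √48 ≈ 1.732.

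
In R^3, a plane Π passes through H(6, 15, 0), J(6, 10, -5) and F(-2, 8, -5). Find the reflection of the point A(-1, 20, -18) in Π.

HJ = (0, -5, -5), HF = (-8, -7, -5); a normal to Π is HJ × HF = (-10, 40, -40).
Using H: Π has equation -10x + 40y - 40z = 540.
λ = (n·A − d)/|n|² = (1530 − 540)/3300 = 3/10.
Reflection = A − 2λn = (-1, 20, -18) − (3/5)·(-10, 40, -40) = (5, -4, 6).

(5, -4, 6)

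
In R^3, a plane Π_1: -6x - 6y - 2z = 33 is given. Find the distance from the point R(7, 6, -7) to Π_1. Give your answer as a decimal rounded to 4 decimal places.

11.1267

n·R − d = (-6)·(7) + (-6)·(6) + (-2)·(-7) − 33 = -97; |n| = √76.
Distance = |-97| / √76 = 97/√76 ≈ 11.1267.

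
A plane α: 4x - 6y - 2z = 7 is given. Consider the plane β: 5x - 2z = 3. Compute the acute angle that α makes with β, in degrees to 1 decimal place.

53.4

cos θ = |n₁·n₂| / (|n₁||n₂|) = |24| / (√56 · √29).
θ = arccos(0.59555) ≈ 53.4°.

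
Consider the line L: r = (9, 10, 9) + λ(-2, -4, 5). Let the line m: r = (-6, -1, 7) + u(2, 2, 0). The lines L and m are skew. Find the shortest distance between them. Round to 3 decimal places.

Common perpendicular direction n = (-2, -4, 5) × (2, 2, 0) = (-10, 10, 4).
With w = (-6, -1, 7) − (9, 10, 9) = (-15, -11, -2), w · n = 32.
Distance = |w · n| / |n| = |32| / √216 ≈ 2.177.

2.177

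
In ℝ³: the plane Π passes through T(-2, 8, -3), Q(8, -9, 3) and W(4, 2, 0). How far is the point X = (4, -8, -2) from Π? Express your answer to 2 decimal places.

TQ = (10, -17, 6), TW = (6, -6, 3); a normal to Π is TQ × TW = (-15, 6, 42).
Using T: Π has equation -15x + 6y + 42z = -48.
n·X − d = (-15)·(4) + (6)·(-8) + (42)·(-2) − (-48) = -144; |n| = √2025.
Distance = |-144| / √2025 = 144/√2025 ≈ 3.20.

3.20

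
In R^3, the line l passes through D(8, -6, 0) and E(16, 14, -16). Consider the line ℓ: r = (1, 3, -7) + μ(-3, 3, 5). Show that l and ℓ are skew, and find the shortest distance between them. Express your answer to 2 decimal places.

A direction vector for l is E − D = (8, 20, -16).
Common perpendicular direction n = (8, 20, -16) × (-3, 3, 5) = (148, 8, 84).
With w = (1, 3, -7) − (8, -6, 0) = (-7, 9, -7), w · n = -1552.
Since n ≠ 0 the lines are not parallel, and w · n = -1552 ≠ 0 so they do not intersect; hence they are skew.
Distance = |w · n| / |n| = |-1552| / √29024 ≈ 9.11.

9.11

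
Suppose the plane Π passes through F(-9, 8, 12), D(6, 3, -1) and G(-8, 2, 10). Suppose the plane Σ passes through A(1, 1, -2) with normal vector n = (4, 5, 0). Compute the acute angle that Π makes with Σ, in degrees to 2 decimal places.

74.63

FD = (15, -5, -13), FG = (1, -6, -2); a normal to Π is FD × FG = (-68, 17, -85).
Using F: Π has equation -68x + 17y - 85z = -272.
Σ: n·r = n·A gives 4x + 5y = 9.
cos θ = |n₁·n₂| / (|n₁||n₂|) = |-187| / (√12138 · √41).
θ = arccos(0.26508) ≈ 74.63°.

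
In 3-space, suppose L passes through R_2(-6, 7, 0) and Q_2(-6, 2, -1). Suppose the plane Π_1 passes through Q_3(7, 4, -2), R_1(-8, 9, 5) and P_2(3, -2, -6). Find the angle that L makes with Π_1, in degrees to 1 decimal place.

A direction vector for L is Q_2 − R_2 = (0, -5, -1).
Q_3R_1 = (-15, 5, 7), Q_3P_2 = (-4, -6, -4); a normal to Π_1 is Q_3R_1 × Q_3P_2 = (22, -88, 110).
Using Q_3: Π_1 has equation 22x - 88y + 110z = -418.
sin θ = |n·v| / (|n||v|) = |330| / (√20328 · √26) = 0.45392.
θ ≈ 27.0°.

27.0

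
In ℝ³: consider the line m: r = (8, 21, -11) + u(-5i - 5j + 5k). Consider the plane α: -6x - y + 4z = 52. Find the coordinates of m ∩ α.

(-7, 6, 4)

Substitute r = (8, 21, -11) + t(-5, -5, 5) into the plane: -113 + 55t = 52, so t = 3.
Intersection: (8, 21, -11) + 3·(-5, -5, 5) = (-7, 6, 4).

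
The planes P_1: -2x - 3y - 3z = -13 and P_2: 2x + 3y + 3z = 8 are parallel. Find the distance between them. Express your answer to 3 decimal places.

Rescale P_2 by 1/(-1): -2x - 3y - 3z = -8. Then distance = |-13 − (-8)| / √22 ≈ 1.066.

1.066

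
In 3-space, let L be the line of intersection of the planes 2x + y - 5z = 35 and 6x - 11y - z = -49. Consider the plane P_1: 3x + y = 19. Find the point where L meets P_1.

Direction of L: (2, 1, -5) × (6, -11, -1) = (-56, -28, -28).
A point on L: solving the two plane equations with x = -4 gives (-4, 3, -8).
Substitute r = (-4, 3, -8) + t(-56, -28, -28) into the plane: -9 + (-196)t = 19, so t = -1/7.
Intersection: (-4, 3, -8) + (-1/7)·(-56, -28, -28) = (4, 7, -4).

(4, 7, -4)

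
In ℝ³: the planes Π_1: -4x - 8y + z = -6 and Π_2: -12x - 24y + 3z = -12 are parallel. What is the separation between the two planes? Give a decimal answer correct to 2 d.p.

Rescale Π_2 by 1/3: -4x - 8y + z = -4. Then distance = |-6 − (-4)| / √81 ≈ 0.22.

0.22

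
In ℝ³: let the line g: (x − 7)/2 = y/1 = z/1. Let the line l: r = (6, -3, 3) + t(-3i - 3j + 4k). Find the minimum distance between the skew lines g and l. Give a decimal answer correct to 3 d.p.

1.271

g has direction (2, 1, 1) through (7, 0, 0).
Common perpendicular direction n = (2, 1, 1) × (-3, -3, 4) = (7, -11, -3).
With w = (6, -3, 3) − (7, 0, 0) = (-1, -3, 3), w · n = 17.
Distance = |w · n| / |n| = |17| / √179 ≈ 1.271.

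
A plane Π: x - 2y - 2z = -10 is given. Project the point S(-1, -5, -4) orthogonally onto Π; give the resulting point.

(-4, 1, 2)

Foot = S − λn with λ = (n·S − d)/|n|² = (17 − (-10))/9 = 3.
Foot = (-1, -5, -4) − 3·(1, -2, -2) = (-4, 1, 2).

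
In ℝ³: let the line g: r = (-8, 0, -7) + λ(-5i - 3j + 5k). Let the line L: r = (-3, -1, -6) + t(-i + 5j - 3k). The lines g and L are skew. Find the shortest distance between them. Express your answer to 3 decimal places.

2.319

Common perpendicular direction n = (-5, -3, 5) × (-1, 5, -3) = (-16, -20, -28).
With w = (-3, -1, -6) − (-8, 0, -7) = (5, -1, 1), w · n = -88.
Distance = |w · n| / |n| = |-88| / √1440 ≈ 2.319.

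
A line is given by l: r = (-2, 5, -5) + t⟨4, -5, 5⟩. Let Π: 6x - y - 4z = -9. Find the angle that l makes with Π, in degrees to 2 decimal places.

8.75

sin θ = |n·v| / (|n||v|) = |9| / (√53 · √66) = 0.15217.
θ ≈ 8.75°.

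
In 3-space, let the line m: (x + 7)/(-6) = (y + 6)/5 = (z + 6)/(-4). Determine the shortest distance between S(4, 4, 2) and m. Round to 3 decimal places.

15.971

m has direction (-6, 5, -4) through (-7, -6, -6).
Taking (-7, -6, -6) on m with direction v = (-6, 5, -4): w = S − (-7, -6, -6) = (11, 10, 8), and w × v = (-80, -4, 115).
Distance = |w × v| / |v| = √19641 / √77 ≈ 15.971.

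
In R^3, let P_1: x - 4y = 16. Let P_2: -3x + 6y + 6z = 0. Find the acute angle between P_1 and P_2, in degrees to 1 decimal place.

43.3

cos θ = |n₁·n₂| / (|n₁||n₂|) = |-27| / (√17 · √81).
θ = arccos(0.72761) ≈ 43.3°.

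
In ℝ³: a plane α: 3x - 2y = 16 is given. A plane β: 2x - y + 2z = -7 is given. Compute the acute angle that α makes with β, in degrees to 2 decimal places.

42.30

cos θ = |n₁·n₂| / (|n₁||n₂|) = |8| / (√13 · √9).
θ = arccos(0.73960) ≈ 42.30°.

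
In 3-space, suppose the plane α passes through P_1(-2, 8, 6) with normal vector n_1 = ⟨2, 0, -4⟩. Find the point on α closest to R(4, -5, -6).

(-2, -5, 6)

α: n_1·r = n_1·P_1 gives 2x - 4z = -28.
Foot = R − λn with λ = (n·R − d)/|n|² = (32 − (-28))/20 = 3.
Foot = (4, -5, -6) − 3·(2, 0, -4) = (-2, -5, 6).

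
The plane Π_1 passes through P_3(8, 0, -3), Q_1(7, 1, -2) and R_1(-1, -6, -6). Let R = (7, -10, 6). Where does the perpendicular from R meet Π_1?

(5, -2, -4)

P_3Q_1 = (-1, 1, 1), P_3R_1 = (-9, -6, -3); a normal to Π_1 is P_3Q_1 × P_3R_1 = (3, -12, 15).
Using P_3: Π_1 has equation 3x - 12y + 15z = -21.
Foot = R − λn with λ = (n·R − d)/|n|² = (231 − (-21))/378 = 2/3.
Foot = (7, -10, 6) − (2/3)·(3, -12, 15) = (5, -2, -4).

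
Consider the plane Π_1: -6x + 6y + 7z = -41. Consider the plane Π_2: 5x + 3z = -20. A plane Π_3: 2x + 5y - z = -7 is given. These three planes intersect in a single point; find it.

(-1, -2, -5)

Solving the 3×3 linear system -6x + 6y + 7z = -41, 5x + 3z = -20, 2x + 5y - z = -7 (e.g. by elimination or Cramer's rule, determinant = 331) gives (-1, -2, -5).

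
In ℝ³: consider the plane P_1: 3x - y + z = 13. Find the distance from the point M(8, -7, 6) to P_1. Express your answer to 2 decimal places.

7.24

n·M − d = (3)·(8) + (-1)·(-7) + (1)·(6) − 13 = 24; |n| = √11.
Distance = |24| / √11 = 24/√11 ≈ 7.24.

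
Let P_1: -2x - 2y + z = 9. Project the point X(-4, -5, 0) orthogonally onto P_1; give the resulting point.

Foot = X − λn with λ = (n·X − d)/|n|² = (18 − 9)/9 = 1.
Foot = (-4, -5, 0) − 1·(-2, -2, 1) = (-2, -3, -1).

(-2, -3, -1)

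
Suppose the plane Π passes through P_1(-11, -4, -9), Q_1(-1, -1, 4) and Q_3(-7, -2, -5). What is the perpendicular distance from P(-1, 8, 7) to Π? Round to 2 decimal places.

6.57

P_1Q_1 = (10, 3, 13), P_1Q_3 = (4, 2, 4); a normal to Π is P_1Q_1 × P_1Q_3 = (-14, 12, 8).
Using P_1: Π has equation -14x + 12y + 8z = 34.
n·P − d = (-14)·(-1) + (12)·(8) + (8)·(7) − 34 = 132; |n| = √404.
Distance = |132| / √404 = 132/√404 ≈ 6.57.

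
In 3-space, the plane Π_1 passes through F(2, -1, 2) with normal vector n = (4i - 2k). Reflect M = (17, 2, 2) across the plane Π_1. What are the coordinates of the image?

(-7, 2, 14)

Π_1: n·r = n·F gives 4x - 2z = 4.
λ = (n·M − d)/|n|² = (64 − 4)/20 = 3.
Reflection = M − 2λn = (17, 2, 2) − 6·(4, 0, -2) = (-7, 2, 14).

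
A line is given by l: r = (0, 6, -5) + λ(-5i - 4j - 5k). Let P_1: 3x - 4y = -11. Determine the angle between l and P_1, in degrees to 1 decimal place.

sin θ = |n·v| / (|n||v|) = |1| / (√25 · √66) = 0.02462.
θ ≈ 1.4°.

1.4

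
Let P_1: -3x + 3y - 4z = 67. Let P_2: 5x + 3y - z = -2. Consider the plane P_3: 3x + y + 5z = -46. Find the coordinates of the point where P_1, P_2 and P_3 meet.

(-6, 7, -7)

Solving the 3×3 linear system -3x + 3y - 4z = 67, 5x + 3y - z = -2, 3x + y + 5z = -46 (e.g. by elimination or Cramer's rule, determinant = -116) gives (-6, 7, -7).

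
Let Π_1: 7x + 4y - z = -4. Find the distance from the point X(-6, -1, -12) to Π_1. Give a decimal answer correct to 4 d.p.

3.6927

n·X − d = (7)·(-6) + (4)·(-1) + (-1)·(-12) − (-4) = -30; |n| = √66.
Distance = |-30| / √66 = 30/√66 ≈ 3.6927.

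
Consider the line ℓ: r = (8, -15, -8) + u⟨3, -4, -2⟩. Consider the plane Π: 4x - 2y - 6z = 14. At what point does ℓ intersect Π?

(-1, -3, -2)

Substitute r = (8, -15, -8) + t(3, -4, -2) into the plane: 110 + 32t = 14, so t = -3.
Intersection: (8, -15, -8) + (-3)·(3, -4, -2) = (-1, -3, -2).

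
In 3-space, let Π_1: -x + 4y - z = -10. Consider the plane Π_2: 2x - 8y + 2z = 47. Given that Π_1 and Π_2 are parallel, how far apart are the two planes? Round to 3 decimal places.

Rescale Π_2 by 1/(-2): -x + 4y - z = -47/2. Then distance = |-10 − (-47/2)| / √18 ≈ 3.182.

3.182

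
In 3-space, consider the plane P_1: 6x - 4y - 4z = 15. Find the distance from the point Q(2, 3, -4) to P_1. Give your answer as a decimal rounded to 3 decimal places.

n·Q − d = (6)·(2) + (-4)·(3) + (-4)·(-4) − 15 = 1; |n| = √68.
Distance = |1| / √68 = 1/√68 ≈ 0.121.

0.121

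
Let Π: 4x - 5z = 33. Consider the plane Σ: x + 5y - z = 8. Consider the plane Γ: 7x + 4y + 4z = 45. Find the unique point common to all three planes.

Solving the 3×3 linear system 4x - 5z = 33, x + 5y - z = 8, 7x + 4y + 4z = 45 (e.g. by elimination or Cramer's rule, determinant = 251) gives (7, 0, -1).

(7, 0, -1)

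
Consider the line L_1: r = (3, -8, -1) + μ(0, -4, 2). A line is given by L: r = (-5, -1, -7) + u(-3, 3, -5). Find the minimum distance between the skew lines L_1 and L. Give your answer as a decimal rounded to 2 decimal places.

Common perpendicular direction n = (0, -4, 2) × (-3, 3, -5) = (14, -6, -12).
With w = (-5, -1, -7) − (3, -8, -1) = (-8, 7, -6), w · n = -82.
Distance = |w · n| / |n| = |-82| / √376 ≈ 4.23.

4.23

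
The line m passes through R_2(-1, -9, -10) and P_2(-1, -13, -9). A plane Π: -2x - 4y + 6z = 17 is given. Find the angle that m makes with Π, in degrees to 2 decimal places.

A direction vector for m is P_2 − R_2 = (0, -4, 1).
sin θ = |n·v| / (|n||v|) = |22| / (√56 · √17) = 0.71302.
θ ≈ 45.48°.

45.48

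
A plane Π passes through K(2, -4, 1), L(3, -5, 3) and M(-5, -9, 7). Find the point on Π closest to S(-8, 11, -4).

(-6, 1, -10)

KL = (1, -1, 2), KM = (-7, -5, 6); a normal to Π is KL × KM = (4, -20, -12).
Using K: Π has equation 4x - 20y - 12z = 76.
Foot = S − λn with λ = (n·S − d)/|n|² = (-204 − 76)/560 = -1/2.
Foot = (-8, 11, -4) − (-1/2)·(4, -20, -12) = (-6, 1, -10).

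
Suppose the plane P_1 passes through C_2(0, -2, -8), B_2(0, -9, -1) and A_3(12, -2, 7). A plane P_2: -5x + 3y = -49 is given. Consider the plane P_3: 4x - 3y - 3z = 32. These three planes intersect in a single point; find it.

(8, -3, 3)

C_2B_2 = (0, -7, 7), C_2A_3 = (12, 0, 15); a normal to P_1 is C_2B_2 × C_2A_3 = (-105, 84, 84).
Using C_2: P_1 has equation -105x + 84y + 84z = -840.
Solving the 3×3 linear system -105x + 84y + 84z = -840, -5x + 3y = -49, 4x - 3y - 3z = 32 (e.g. by elimination or Cramer's rule, determinant = -63) gives (8, -3, 3).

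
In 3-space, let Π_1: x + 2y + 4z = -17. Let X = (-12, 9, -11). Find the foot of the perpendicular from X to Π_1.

Foot = X − λn with λ = (n·X − d)/|n|² = (-38 − (-17))/21 = -1.
Foot = (-12, 9, -11) − (-1)·(1, 2, 4) = (-11, 11, -7).

(-11, 11, -7)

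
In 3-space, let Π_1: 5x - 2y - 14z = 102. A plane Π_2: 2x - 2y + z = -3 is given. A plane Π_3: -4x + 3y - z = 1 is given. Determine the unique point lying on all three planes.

Solving the 3×3 linear system 5x - 2y - 14z = 102, 2x - 2y + z = -3, -4x + 3y - z = 1 (e.g. by elimination or Cramer's rule, determinant = 27) gives (0, -2, -7).

(0, -2, -7)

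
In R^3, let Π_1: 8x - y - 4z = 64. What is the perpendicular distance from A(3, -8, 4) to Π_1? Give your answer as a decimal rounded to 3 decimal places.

5.333

n·A − d = (8)·(3) + (-1)·(-8) + (-4)·(4) − 64 = -48; |n| = √81.
Distance = |-48| / √81 = 48/√81 ≈ 5.333.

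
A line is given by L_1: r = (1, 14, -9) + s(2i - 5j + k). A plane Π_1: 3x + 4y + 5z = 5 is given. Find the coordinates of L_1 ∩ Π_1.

(3, 9, -8)

Substitute r = (1, 14, -9) + t(2, -5, 1) into the plane: 14 + (-9)t = 5, so t = 1.
Intersection: (1, 14, -9) + 1·(2, -5, 1) = (3, 9, -8).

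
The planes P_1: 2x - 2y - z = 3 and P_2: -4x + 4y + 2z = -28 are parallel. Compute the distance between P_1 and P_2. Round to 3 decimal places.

3.667

Rescale P_2 by 1/(-2): 2x - 2y - z = 14. Then distance = |3 − 14| / √9 ≈ 3.667.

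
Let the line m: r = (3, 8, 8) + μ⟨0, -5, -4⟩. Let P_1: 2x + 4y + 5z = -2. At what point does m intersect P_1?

(3, -2, 0)

Substitute r = (3, 8, 8) + t(0, -5, -4) into the plane: 78 + (-40)t = -2, so t = 2.
Intersection: (3, 8, 8) + 2·(0, -5, -4) = (3, -2, 0).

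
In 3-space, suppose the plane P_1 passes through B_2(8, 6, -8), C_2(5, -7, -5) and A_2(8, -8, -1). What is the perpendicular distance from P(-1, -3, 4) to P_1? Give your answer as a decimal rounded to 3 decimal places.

B_2C_2 = (-3, -13, 3), B_2A_2 = (0, -14, 7); a normal to P_1 is B_2C_2 × B_2A_2 = (-49, 21, 42).
Using B_2: P_1 has equation -49x + 21y + 42z = -602.
n·P − d = (-49)·(-1) + (21)·(-3) + (42)·(4) − (-602) = 756; |n| = √4606.
Distance = |756| / √4606 = 756/√4606 ≈ 11.139.

11.139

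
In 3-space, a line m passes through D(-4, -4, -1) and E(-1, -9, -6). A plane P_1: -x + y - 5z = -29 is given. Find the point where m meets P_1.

(-10, 6, 9)

A direction vector for m is E − D = (3, -5, -5).
Substitute r = (-4, -4, -1) + t(3, -5, -5) into the plane: 5 + 17t = -29, so t = -2.
Intersection: (-4, -4, -1) + (-2)·(3, -5, -5) = (-10, 6, 9).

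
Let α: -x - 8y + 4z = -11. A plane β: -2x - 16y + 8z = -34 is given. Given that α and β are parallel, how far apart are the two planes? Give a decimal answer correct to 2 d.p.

Rescale β by 1/2: -x - 8y + 4z = -17. Then distance = |-11 − (-17)| / √81 ≈ 0.67.

0.67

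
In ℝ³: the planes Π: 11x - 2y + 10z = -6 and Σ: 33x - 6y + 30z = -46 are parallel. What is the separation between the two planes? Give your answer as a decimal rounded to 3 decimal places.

Rescale Σ by 1/3: 11x - 2y + 10z = -46/3. Then distance = |-6 − (-46/3)| / √225 ≈ 0.622.

0.622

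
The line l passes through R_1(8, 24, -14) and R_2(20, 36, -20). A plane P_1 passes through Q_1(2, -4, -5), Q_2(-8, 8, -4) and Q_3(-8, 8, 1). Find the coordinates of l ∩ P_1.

A direction vector for l is R_2 − R_1 = (12, 12, -6).
Q_1Q_2 = (-10, 12, 1), Q_1Q_3 = (-10, 12, 6); a normal to P_1 is Q_1Q_2 × Q_1Q_3 = (60, 50, 0).
Using Q_1: P_1 has equation 60x + 50y = -80.
Substitute r = (8, 24, -14) + t(12, 12, -6) into the plane: 1680 + 1320t = -80, so t = -4/3.
Intersection: (8, 24, -14) + (-4/3)·(12, 12, -6) = (-8, 8, -6).

(-8, 8, -6)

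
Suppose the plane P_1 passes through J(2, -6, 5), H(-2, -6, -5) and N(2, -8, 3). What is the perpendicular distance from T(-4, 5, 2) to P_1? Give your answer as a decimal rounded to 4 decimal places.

JH = (-4, 0, -10), JN = (0, -2, -2); a normal to P_1 is JH × JN = (-20, -8, 8).
Using J: P_1 has equation -20x - 8y + 8z = 48.
n·T − d = (-20)·(-4) + (-8)·(5) + (8)·(2) − 48 = 8; |n| = √528.
Distance = |8| / √528 = 8/√528 ≈ 0.3482.

0.3482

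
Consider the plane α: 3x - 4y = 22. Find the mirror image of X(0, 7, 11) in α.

λ = (n·X − d)/|n|² = (-28 − 22)/25 = -2.
Reflection = X − 2λn = (0, 7, 11) − (-4)·(3, -4, 0) = (12, -9, 11).

(12, -9, 11)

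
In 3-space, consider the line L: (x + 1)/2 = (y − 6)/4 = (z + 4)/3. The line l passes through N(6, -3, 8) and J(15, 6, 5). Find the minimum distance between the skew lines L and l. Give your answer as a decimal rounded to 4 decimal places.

14.5108

L has direction (2, 4, 3) through (-1, 6, -4).
A direction vector for l is J − N = (9, 9, -3).
Common perpendicular direction n = (2, 4, 3) × (9, 9, -3) = (-39, 33, -18).
With w = (6, -3, 8) − (-1, 6, -4) = (7, -9, 12), w · n = -786.
Distance = |w · n| / |n| = |-786| / √2934 ≈ 14.5108.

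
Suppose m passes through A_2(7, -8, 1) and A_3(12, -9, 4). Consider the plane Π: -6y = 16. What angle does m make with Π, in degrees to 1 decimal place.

9.7

A direction vector for m is A_3 − A_2 = (5, -1, 3).
sin θ = |n·v| / (|n||v|) = |6| / (√36 · √35) = 0.16903.
θ ≈ 9.7°.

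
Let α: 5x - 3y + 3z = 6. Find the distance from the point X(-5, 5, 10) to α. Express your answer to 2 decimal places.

n·X − d = (5)·(-5) + (-3)·(5) + (3)·(10) − 6 = -16; |n| = √43.
Distance = |-16| / √43 = 16/√43 ≈ 2.44.

2.44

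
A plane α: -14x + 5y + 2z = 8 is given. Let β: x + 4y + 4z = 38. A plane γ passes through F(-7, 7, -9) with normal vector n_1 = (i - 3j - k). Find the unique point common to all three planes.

(2, 6, 3)

γ: n_1·r = n_1·F gives x - 3y - z = -19.
Solving the 3×3 linear system -14x + 5y + 2z = 8, x + 4y + 4z = 38, x - 3y - z = -19 (e.g. by elimination or Cramer's rule, determinant = -101) gives (2, 6, 3).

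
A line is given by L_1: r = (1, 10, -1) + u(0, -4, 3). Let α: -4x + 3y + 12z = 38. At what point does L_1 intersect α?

(1, 6, 2)

Substitute r = (1, 10, -1) + t(0, -4, 3) into the plane: 14 + 24t = 38, so t = 1.
Intersection: (1, 10, -1) + 1·(0, -4, 3) = (1, 6, 2).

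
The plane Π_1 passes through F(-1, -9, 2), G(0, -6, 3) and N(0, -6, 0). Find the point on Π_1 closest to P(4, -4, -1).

FG = (1, 3, 1), FN = (1, 3, -2); a normal to Π_1 is FG × FN = (-9, 3, 0).
Using F: Π_1 has equation -9x + 3y = -18.
Foot = P − λn with λ = (n·P − d)/|n|² = (-48 − (-18))/90 = -1/3.
Foot = (4, -4, -1) − (-1/3)·(-9, 3, 0) = (1, -3, -1).

(1, -3, -1)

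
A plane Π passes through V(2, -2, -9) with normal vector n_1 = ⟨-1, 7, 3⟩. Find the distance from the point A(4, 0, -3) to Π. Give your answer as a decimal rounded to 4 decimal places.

Π: n_1·r = n_1·V gives -x + 7y + 3z = -43.
n·A − d = (-1)·(4) + (7)·(0) + (3)·(-3) − (-43) = 30; |n| = √59.
Distance = |30| / √59 = 30/√59 ≈ 3.9057.

3.9057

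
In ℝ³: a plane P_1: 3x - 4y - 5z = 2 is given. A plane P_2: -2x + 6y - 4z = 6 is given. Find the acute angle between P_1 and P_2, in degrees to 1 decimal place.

79.1

cos θ = |n₁·n₂| / (|n₁||n₂|) = |-10| / (√50 · √56).
θ = arccos(0.18898) ≈ 79.1°.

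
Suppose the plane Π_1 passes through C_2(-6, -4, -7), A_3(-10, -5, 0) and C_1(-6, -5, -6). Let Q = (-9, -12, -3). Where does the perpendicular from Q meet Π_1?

C_2A_3 = (-4, -1, 7), C_2C_1 = (0, -1, 1); a normal to Π_1 is C_2A_3 × C_2C_1 = (6, 4, 4).
Using C_2: Π_1 has equation 6x + 4y + 4z = -80.
Foot = Q − λn with λ = (n·Q − d)/|n|² = (-114 − (-80))/68 = -1/2.
Foot = (-9, -12, -3) − (-1/2)·(6, 4, 4) = (-6, -10, -1).

(-6, -10, -1)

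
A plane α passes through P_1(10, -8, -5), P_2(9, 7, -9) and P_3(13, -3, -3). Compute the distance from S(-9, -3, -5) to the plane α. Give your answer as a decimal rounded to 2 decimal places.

14.00

P_1P_2 = (-1, 15, -4), P_1P_3 = (3, 5, 2); a normal to α is P_1P_2 × P_1P_3 = (50, -10, -50).
Using P_1: α has equation 50x - 10y - 50z = 830.
n·S − d = (50)·(-9) + (-10)·(-3) + (-50)·(-5) − 830 = -1000; |n| = √5100.
Distance = |-1000| / √5100 = 1000/√5100 ≈ 14.00.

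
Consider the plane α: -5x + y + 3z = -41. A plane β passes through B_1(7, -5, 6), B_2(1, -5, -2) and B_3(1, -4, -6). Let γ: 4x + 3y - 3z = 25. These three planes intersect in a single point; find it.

B_1B_2 = (-6, 0, -8), B_1B_3 = (-6, 1, -12); a normal to β is B_1B_2 × B_1B_3 = (8, -24, -6).
Using B_1: β has equation 8x - 24y - 6z = 140.
Solving the 3×3 linear system -5x + y + 3z = -41, 8x - 24y - 6z = 140, 4x + 3y - 3z = 25 (e.g. by elimination or Cramer's rule, determinant = -90) gives (4, -3, -6).

(4, -3, -6)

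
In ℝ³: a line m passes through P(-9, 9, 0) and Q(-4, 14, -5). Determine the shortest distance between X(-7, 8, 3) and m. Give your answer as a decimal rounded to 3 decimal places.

A direction vector for m is Q − P = (5, 5, -5).
Taking (-9, 9, 0) on m with direction v = (5, 5, -5): w = X − (-9, 9, 0) = (2, -1, 3), and w × v = (-10, 25, 15).
Distance = |w × v| / |v| = √950 / √75 ≈ 3.559.

3.559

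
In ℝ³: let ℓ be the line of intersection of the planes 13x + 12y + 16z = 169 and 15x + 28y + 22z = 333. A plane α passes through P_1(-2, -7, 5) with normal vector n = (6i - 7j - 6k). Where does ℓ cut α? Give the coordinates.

Direction of ℓ: (13, 12, 16) × (15, 28, 22) = (-184, -46, 184).
A point on ℓ: solving the two plane equations with x = 25 gives (25, 15, -21).
α: n·r = n·P_1 gives 6x - 7y - 6z = 7.
Substitute r = (25, 15, -21) + t(-184, -46, 184) into the plane: 171 + (-1886)t = 7, so t = 2/23.
Intersection: (25, 15, -21) + (2/23)·(-184, -46, 184) = (9, 11, -5).

(9, 11, -5)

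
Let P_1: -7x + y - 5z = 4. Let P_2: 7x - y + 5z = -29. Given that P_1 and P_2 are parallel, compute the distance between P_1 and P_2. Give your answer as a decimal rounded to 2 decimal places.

Rescale P_2 by 1/(-1): -7x + y - 5z = 29. Then distance = |4 − 29| / √75 ≈ 2.89.

2.89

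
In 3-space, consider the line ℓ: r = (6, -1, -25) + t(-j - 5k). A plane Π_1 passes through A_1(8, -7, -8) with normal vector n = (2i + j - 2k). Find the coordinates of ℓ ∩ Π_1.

Π_1: n·r = n·A_1 gives 2x + y - 2z = 25.
Substitute r = (6, -1, -25) + t(0, -1, -5) into the plane: 61 + 9t = 25, so t = -4.
Intersection: (6, -1, -25) + (-4)·(0, -1, -5) = (6, 3, -5).

(6, 3, -5)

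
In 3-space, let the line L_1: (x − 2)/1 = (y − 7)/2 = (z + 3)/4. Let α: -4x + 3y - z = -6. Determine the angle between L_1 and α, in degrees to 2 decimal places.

L_1 has direction (1, 2, 4) through (2, 7, -3).
sin θ = |n·v| / (|n||v|) = |-2| / (√26 · √21) = 0.08559.
θ ≈ 4.91°.

4.91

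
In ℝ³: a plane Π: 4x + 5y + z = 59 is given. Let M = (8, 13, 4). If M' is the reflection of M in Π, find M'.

λ = (n·M − d)/|n|² = (101 − 59)/42 = 1.
Reflection = M − 2λn = (8, 13, 4) − 2·(4, 5, 1) = (0, 3, 2).

(0, 3, 2)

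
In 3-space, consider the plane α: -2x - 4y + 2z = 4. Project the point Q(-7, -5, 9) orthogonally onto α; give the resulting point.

Foot = Q − λn with λ = (n·Q − d)/|n|² = (52 − 4)/24 = 2.
Foot = (-7, -5, 9) − 2·(-2, -4, 2) = (-3, 3, 5).

(-3, 3, 5)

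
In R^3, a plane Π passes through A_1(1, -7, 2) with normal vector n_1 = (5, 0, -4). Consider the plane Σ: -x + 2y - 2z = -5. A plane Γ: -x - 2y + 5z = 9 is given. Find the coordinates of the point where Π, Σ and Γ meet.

(1, 0, 2)

Π: n_1·r = n_1·A_1 gives 5x - 4z = -3.
Solving the 3×3 linear system 5x - 4z = -3, -x + 2y - 2z = -5, -x - 2y + 5z = 9 (e.g. by elimination or Cramer's rule, determinant = 14) gives (1, 0, 2).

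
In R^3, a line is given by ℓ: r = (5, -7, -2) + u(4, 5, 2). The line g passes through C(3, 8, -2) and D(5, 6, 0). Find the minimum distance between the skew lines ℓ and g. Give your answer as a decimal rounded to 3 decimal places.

A direction vector for g is D − C = (2, -2, 2).
Common perpendicular direction n = (4, 5, 2) × (2, -2, 2) = (14, -4, -18).
With w = (3, 8, -2) − (5, -7, -2) = (-2, 15, 0), w · n = -88.
Distance = |w · n| / |n| = |-88| / √536 ≈ 3.801.

3.801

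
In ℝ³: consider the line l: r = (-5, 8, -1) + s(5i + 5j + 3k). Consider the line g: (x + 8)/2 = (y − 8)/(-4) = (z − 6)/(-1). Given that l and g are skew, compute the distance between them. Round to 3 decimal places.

g has direction (2, -4, -1) through (-8, 8, 6).
Common perpendicular direction n = (5, 5, 3) × (2, -4, -1) = (7, 11, -30).
With w = (-8, 8, 6) − (-5, 8, -1) = (-3, 0, 7), w · n = -231.
Distance = |w · n| / |n| = |-231| / √1070 ≈ 7.062.

7.062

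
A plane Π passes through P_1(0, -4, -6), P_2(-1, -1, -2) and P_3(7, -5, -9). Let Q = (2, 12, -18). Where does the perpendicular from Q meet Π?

(5, -3, -6)

P_1P_2 = (-1, 3, 4), P_1P_3 = (7, -1, -3); a normal to Π is P_1P_2 × P_1P_3 = (-5, 25, -20).
Using P_1: Π has equation -5x + 25y - 20z = 20.
Foot = Q − λn with λ = (n·Q − d)/|n|² = (650 − 20)/1050 = 3/5.
Foot = (2, 12, -18) − (3/5)·(-5, 25, -20) = (5, -3, -6).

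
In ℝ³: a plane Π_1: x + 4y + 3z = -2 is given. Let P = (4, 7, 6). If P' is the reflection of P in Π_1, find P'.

(0, -9, -6)

λ = (n·P − d)/|n|² = (50 − (-2))/26 = 2.
Reflection = P − 2λn = (4, 7, 6) − 4·(1, 4, 3) = (0, -9, -6).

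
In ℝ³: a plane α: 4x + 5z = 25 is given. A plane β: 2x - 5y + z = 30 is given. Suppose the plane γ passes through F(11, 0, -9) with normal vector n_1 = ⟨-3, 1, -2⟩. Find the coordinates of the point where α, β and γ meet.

(0, -5, 5)

γ: n_1·r = n_1·F gives -3x + y - 2z = -15.
Solving the 3×3 linear system 4x + 5z = 25, 2x - 5y + z = 30, -3x + y - 2z = -15 (e.g. by elimination or Cramer's rule, determinant = -29) gives (0, -5, 5).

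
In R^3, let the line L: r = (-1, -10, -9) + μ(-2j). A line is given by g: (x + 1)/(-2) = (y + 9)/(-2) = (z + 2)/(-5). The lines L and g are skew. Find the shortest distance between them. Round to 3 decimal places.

2.600

g has direction (-2, -2, -5) through (-1, -9, -2).
Common perpendicular direction n = (0, -2, 0) × (-2, -2, -5) = (10, 0, -4).
With w = (-1, -9, -2) − (-1, -10, -9) = (0, 1, 7), w · n = -28.
Distance = |w · n| / |n| = |-28| / √116 ≈ 2.600.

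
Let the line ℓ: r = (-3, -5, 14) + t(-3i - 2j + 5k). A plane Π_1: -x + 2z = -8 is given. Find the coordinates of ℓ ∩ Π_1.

Substitute r = (-3, -5, 14) + t(-3, -2, 5) into the plane: 31 + 13t = -8, so t = -3.
Intersection: (-3, -5, 14) + (-3)·(-3, -2, 5) = (6, 1, -1).

(6, 1, -1)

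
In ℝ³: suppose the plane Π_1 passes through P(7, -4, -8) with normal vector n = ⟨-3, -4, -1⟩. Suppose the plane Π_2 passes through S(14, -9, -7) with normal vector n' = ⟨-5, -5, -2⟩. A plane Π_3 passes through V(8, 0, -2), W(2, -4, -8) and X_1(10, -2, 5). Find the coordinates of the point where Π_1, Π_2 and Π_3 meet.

Π_1: n·r = n·P gives -3x - 4y - z = 3.
Π_2: n'·r = n'·S gives -5x - 5y - 2z = -11.
VW = (-6, -4, -6), VX_1 = (2, -2, 7); a normal to Π_3 is VW × VX_1 = (-40, 30, 20).
Using V: Π_3 has equation -40x + 30y + 20z = -360.
Solving the 3×3 linear system -3x - 4y - z = 3, -5x - 5y - 2z = -11, -40x + 30y + 20z = -360 (e.g. by elimination or Cramer's rule, determinant = -250) gives (7, -8, 8).

(7, -8, 8)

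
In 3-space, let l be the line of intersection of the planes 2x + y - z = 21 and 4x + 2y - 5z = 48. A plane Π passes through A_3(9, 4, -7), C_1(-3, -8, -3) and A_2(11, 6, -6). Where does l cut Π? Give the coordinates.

(8, 3, -2)

Direction of l: (2, 1, -1) × (4, 2, -5) = (-3, 6, 0).
A point on l: solving the two plane equations with x = 2 gives (2, 15, -2).
A_3C_1 = (-12, -12, 4), A_3A_2 = (2, 2, 1); a normal to Π is A_3C_1 × A_3A_2 = (-20, 20, 0).
Using A_3: Π has equation -20x + 20y = -100.
Substitute r = (2, 15, -2) + t(-3, 6, 0) into the plane: 260 + 180t = -100, so t = -2.
Intersection: (2, 15, -2) + (-2)·(-3, 6, 0) = (8, 3, -2).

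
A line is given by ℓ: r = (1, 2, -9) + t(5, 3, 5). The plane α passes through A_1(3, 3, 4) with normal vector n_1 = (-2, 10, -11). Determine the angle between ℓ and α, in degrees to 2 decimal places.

α: n_1·r = n_1·A_1 gives -2x + 10y - 11z = -20.
sin θ = |n·v| / (|n||v|) = |-35| / (√225 · √59) = 0.30377.
θ ≈ 17.68°.

17.68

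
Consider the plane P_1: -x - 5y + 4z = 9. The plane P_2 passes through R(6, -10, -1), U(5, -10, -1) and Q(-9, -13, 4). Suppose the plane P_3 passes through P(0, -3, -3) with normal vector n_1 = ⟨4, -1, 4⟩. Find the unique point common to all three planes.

RU = (-1, 0, 0), RQ = (-15, -3, 5); a normal to P_2 is RU × RQ = (0, 5, 3).
Using R: P_2 has equation 5y + 3z = -53.
P_3: n_1·r = n_1·P gives 4x - y + 4z = -9.
Solving the 3×3 linear system -x - 5y + 4z = 9, 5y + 3z = -53, 4x - y + 4z = -9 (e.g. by elimination or Cramer's rule, determinant = -163) gives (2, -7, -6).

(2, -7, -6)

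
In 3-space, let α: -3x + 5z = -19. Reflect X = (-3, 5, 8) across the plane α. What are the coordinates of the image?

λ = (n·X − d)/|n|² = (49 − (-19))/34 = 2.
Reflection = X − 2λn = (-3, 5, 8) − 4·(-3, 0, 5) = (9, 5, -12).

(9, 5, -12)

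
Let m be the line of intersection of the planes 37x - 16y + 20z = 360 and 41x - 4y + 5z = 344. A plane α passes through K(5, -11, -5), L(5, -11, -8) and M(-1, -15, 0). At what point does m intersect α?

Direction of m: (37, -16, 20) × (41, -4, 5) = (0, 635, 508).
A point on m: solving the two plane equations with y = -19 gives (8, -19, -12).
KL = (0, 0, -3), KM = (-6, -4, 5); a normal to α is KL × KM = (-12, 18, 0).
Using K: α has equation -12x + 18y = -258.
Substitute r = (8, -19, -12) + t(0, 635, 508) into the plane: -438 + 11430t = -258, so t = 2/127.
Intersection: (8, -19, -12) + (2/127)·(0, 635, 508) = (8, -9, -4).

(8, -9, -4)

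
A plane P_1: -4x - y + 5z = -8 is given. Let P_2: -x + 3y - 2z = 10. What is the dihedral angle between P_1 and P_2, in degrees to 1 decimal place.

cos θ = |n₁·n₂| / (|n₁||n₂|) = |-9| / (√42 · √14).
θ = arccos(0.37115) ≈ 68.2°.

68.2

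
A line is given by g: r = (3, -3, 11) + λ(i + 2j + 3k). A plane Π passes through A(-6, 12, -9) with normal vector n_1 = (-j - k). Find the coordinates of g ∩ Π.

Π: n_1·r = n_1·A gives -y - z = -3.
Substitute r = (3, -3, 11) + t(1, 2, 3) into the plane: -8 + (-5)t = -3, so t = -1.
Intersection: (3, -3, 11) + (-1)·(1, 2, 3) = (2, -5, 8).

(2, -5, 8)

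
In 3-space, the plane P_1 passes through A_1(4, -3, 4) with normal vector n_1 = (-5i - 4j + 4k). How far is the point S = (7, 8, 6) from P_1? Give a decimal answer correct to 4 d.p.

6.7551

P_1: n_1·r = n_1·A_1 gives -5x - 4y + 4z = 8.
n·S − d = (-5)·(7) + (-4)·(8) + (4)·(6) − 8 = -51; |n| = √57.
Distance = |-51| / √57 = 51/√57 ≈ 6.7551.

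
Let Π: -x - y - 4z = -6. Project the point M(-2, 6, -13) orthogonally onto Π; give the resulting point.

Foot = M − λn with λ = (n·M − d)/|n|² = (48 − (-6))/18 = 3.
Foot = (-2, 6, -13) − 3·(-1, -1, -4) = (1, 9, -1).

(1, 9, -1)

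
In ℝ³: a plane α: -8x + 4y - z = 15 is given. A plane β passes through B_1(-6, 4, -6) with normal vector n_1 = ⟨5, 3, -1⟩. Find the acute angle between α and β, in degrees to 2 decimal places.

β: n_1·r = n_1·B_1 gives 5x + 3y - z = -12.
cos θ = |n₁·n₂| / (|n₁||n₂|) = |-27| / (√81 · √35).
θ = arccos(0.50709) ≈ 59.53°.

59.53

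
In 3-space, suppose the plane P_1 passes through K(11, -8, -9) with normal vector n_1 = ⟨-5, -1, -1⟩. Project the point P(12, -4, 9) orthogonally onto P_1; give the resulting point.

P_1: n_1·r = n_1·K gives -5x - y - z = -38.
Foot = P − λn with λ = (n·P − d)/|n|² = (-65 − (-38))/27 = -1.
Foot = (12, -4, 9) − (-1)·(-5, -1, -1) = (7, -5, 8).

(7, -5, 8)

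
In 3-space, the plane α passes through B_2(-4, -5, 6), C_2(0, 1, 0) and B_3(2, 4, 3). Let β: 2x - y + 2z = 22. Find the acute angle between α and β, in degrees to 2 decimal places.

42.30

B_2C_2 = (4, 6, -6), B_2B_3 = (6, 9, -3); a normal to α is B_2C_2 × B_2B_3 = (36, -24, 0).
Using B_2: α has equation 36x - 24y = -24.
cos θ = |n₁·n₂| / (|n₁||n₂|) = |96| / (√1872 · √9).
θ = arccos(0.73960) ≈ 42.30°.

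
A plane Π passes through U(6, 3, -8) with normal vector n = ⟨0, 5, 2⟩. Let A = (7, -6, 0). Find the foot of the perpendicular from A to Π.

(7, -1, 2)

Π: n·r = n·U gives 5y + 2z = -1.
Foot = A − λn with λ = (n·A − d)/|n|² = (-30 − (-1))/29 = -1.
Foot = (7, -6, 0) − (-1)·(0, 5, 2) = (7, -1, 2).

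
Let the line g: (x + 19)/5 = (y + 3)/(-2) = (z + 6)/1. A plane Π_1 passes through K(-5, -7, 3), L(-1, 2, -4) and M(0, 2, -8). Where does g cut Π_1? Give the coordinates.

g has direction (5, -2, 1) through (-19, -3, -6).
KL = (4, 9, -7), KM = (5, 9, -11); a normal to Π_1 is KL × KM = (-36, 9, -9).
Using K: Π_1 has equation -36x + 9y - 9z = 90.
Substitute r = (-19, -3, -6) + t(5, -2, 1) into the plane: 711 + (-207)t = 90, so t = 3.
Intersection: (-19, -3, -6) + 3·(5, -2, 1) = (-4, -9, -3).

(-4, -9, -3)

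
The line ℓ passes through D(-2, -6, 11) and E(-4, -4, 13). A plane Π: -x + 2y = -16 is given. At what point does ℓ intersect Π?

A direction vector for ℓ is E − D = (-2, 2, 2).
Substitute r = (-2, -6, 11) + t(-2, 2, 2) into the plane: -10 + 6t = -16, so t = -1.
Intersection: (-2, -6, 11) + (-1)·(-2, 2, 2) = (0, -8, 9).

(0, -8, 9)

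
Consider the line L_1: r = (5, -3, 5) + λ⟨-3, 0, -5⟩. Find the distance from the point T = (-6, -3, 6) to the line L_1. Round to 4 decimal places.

Taking (5, -3, 5) on L_1 with direction v = (-3, 0, -5): w = T − (5, -3, 5) = (-11, 0, 1), and w × v = (0, -58, 0).
Distance = |w × v| / |v| = √3364 / √34 ≈ 9.9469.

9.9469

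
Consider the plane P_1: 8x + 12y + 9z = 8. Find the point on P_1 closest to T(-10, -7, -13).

(-2, 5, -4)

Foot = T − λn with λ = (n·T − d)/|n|² = (-281 − 8)/289 = -1.
Foot = (-10, -7, -13) − (-1)·(8, 12, 9) = (-2, 5, -4).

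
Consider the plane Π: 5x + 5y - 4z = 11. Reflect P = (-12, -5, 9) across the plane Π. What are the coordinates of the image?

(8, 15, -7)

λ = (n·P − d)/|n|² = (-121 − 11)/66 = -2.
Reflection = P − 2λn = (-12, -5, 9) − (-4)·(5, 5, -4) = (8, 15, -7).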